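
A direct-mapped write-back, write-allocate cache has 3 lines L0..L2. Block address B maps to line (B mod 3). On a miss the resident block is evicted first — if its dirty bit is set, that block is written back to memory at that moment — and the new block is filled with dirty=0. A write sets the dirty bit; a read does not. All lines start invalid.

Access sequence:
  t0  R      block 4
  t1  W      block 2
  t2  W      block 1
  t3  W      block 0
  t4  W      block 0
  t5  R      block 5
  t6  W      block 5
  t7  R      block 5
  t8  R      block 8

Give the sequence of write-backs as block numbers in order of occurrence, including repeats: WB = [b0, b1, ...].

WB = [2, 5]

0: R B4 -> L1 miss  d=-]
1: W B2 -> L2 miss  d=D]
2: W B1 -> L1 miss  d=D]
3: W B0 -> L0 miss  d=D]
4: W B0 -> L0 hit  d=D]
5: R B5 -> L2 miss wb->B2  d=-]
6: W B5 -> L2 hit  d=D]
7: R B5 -> L2 hit  d=D]
8: R B8 -> L2 miss wb->B5  d=-]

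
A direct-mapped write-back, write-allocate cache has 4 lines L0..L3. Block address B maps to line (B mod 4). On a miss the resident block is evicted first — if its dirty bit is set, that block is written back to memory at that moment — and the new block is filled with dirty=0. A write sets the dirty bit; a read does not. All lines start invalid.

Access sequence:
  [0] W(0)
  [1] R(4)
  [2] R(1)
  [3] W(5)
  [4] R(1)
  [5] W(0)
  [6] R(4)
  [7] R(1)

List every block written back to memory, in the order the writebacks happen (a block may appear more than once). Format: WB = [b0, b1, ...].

WB = [0, 5, 0]

0: W B0 -> L0 miss  d=D]
1: R B4 -> L0 miss wb->B0  d=-]
2: R B1 -> L1 miss  d=-]
3: W B5 -> L1 miss  d=D]
4: R B1 -> L1 miss wb->B5  d=-]
5: W B0 -> L0 miss  d=D]
6: R B4 -> L0 miss wb->B0  d=-]
7: R B1 -> L1 hit  d=-]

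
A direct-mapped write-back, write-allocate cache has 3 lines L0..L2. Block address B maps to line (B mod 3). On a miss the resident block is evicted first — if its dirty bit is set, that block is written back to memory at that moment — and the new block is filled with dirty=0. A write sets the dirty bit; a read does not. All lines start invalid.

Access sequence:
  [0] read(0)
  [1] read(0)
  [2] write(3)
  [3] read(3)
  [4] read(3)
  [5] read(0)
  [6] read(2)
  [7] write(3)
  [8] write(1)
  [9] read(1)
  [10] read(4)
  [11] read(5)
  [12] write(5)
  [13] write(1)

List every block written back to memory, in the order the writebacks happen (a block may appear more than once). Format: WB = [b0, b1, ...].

WB = [3, 1]

0: R B0 → L0 miss [-]
1: R B0 → L0 hit [-]
2: W B3 → L0 miss [D]
3: R B3 → L0 hit [D]
4: R B3 → L0 hit [D]
5: R B0 → L0 miss wb→B3 [-]
6: R B2 → L2 miss [-]
7: W B3 → L0 miss [D]
8: W B1 → L1 miss [D]
9: R B1 → L1 hit [D]
10: R B4 → L1 miss wb→B1 [-]
11: R B5 → L2 miss [-]
12: W B5 → L2 hit [D]
13: W B1 → L1 miss [D]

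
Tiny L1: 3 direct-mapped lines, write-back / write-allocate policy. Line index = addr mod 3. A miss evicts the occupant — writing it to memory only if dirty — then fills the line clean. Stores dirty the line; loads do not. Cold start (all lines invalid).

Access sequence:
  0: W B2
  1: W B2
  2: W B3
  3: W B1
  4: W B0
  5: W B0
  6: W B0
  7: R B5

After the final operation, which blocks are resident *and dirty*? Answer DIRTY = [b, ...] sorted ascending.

DIRTY = [0, 1]

  0 | W B2 → L2 miss [D]
  1 | W B2 → L2 hit [D]
  2 | W B3 → L0 miss [D]
  3 | W B1 → L1 miss [D]
  4 | W B0 → L0 miss wb→B3 [D]
  5 | W B0 → L0 hit [D]
  6 | W B0 → L0 hit [D]
  7 | R B5 → L2 miss wb→B2 [-]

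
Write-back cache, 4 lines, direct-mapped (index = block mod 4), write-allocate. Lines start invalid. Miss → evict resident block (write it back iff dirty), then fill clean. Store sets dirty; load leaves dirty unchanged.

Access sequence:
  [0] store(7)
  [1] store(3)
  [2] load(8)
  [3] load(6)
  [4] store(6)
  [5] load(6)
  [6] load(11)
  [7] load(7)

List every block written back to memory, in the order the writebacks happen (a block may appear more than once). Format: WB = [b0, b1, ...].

0: W B7 -> L3 miss  d=D]
1: W B3 -> L3 miss wb->B7  d=D]
2: R B8 -> L0 miss  d=-]
3: R B6 -> L2 miss  d=-]
4: W B6 -> L2 hit  d=D]
5: R B6 -> L2 hit  d=D]
6: R B11 -> L3 miss wb->B3  d=-]
7: R B7 -> L3 miss  d=-]

WB = [7, 3]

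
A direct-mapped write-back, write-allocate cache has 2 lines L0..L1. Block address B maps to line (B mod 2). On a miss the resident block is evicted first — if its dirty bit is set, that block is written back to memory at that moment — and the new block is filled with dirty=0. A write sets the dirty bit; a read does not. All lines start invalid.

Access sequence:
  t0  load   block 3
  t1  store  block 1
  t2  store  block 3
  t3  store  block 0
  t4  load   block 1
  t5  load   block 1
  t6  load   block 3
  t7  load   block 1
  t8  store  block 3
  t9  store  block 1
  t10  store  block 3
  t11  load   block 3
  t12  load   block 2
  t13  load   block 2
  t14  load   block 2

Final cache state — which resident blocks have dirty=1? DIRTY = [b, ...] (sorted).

  0 | R B3 → L1 miss [-]
  1 | W B1 → L1 miss [D]
  2 | W B3 → L1 miss wb→B1 [D]
  3 | W B0 → L0 miss [D]
  4 | R B1 → L1 miss wb→B3 [-]
  5 | R B1 → L1 hit [-]
  6 | R B3 → L1 miss [-]
  7 | R B1 → L1 miss [-]
  8 | W B3 → L1 miss [D]
  9 | W B1 → L1 miss wb→B3 [D]
  10 | W B3 → L1 miss wb→B1 [D]
  11 | R B3 → L1 hit [D]
  12 | R B2 → L0 miss wb→B0 [-]
  13 | R B2 → L0 hit [-]
  14 | R B2 → L0 hit [-]

DIRTY = [3]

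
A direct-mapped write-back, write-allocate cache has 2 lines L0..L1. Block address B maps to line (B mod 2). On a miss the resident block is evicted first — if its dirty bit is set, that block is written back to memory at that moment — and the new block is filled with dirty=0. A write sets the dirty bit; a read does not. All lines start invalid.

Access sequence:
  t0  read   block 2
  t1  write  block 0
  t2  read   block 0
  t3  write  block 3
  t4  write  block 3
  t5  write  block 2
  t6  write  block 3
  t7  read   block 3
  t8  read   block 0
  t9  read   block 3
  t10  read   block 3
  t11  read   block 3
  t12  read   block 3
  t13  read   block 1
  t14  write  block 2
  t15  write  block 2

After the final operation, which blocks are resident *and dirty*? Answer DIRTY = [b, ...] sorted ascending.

  0 | R B2 → L0 miss [-]
  1 | W B0 → L0 miss [D]
  2 | R B0 → L0 hit [D]
  3 | W B3 → L1 miss [D]
  4 | W B3 → L1 hit [D]
  5 | W B2 → L0 miss wb→B0 [D]
  6 | W B3 → L1 hit [D]
  7 | R B3 → L1 hit [D]
  8 | R B0 → L0 miss wb→B2 [-]
  9 | R B3 → L1 hit [D]
  10 | R B3 → L1 hit [D]
  11 | R B3 → L1 hit [D]
  12 | R B3 → L1 hit [D]
  13 | R B1 → L1 miss wb→B3 [-]
  14 | W B2 → L0 miss [D]
  15 | W B2 → L0 hit [D]

DIRTY = [2]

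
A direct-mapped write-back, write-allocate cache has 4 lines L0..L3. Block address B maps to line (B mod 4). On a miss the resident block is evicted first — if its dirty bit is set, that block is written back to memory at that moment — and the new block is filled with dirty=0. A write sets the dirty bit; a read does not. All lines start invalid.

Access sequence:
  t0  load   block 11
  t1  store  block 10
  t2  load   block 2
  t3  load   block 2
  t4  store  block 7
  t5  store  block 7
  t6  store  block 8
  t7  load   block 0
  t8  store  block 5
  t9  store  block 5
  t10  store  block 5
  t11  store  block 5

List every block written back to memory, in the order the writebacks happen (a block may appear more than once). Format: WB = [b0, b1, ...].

WB = [10, 8]

  0 | R B11 → L3 miss [-]
  1 | W B10 → L2 miss [D]
  2 | R B2 → L2 miss wb→B10 [-]
  3 | R B2 → L2 hit [-]
  4 | W B7 → L3 miss [D]
  5 | W B7 → L3 hit [D]
  6 | W B8 → L0 miss [D]
  7 | R B0 → L0 miss wb→B8 [-]
  8 | W B5 → L1 miss [D]
  9 | W B5 → L1 hit [D]
  10 | W B5 → L1 hit [D]
  11 | W B5 → L1 hit [D]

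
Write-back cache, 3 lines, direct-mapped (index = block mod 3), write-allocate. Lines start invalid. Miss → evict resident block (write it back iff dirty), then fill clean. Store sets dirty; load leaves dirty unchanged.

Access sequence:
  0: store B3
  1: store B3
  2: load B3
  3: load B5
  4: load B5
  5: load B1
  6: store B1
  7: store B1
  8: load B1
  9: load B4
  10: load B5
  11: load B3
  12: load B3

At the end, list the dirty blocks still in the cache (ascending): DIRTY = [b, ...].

DIRTY = [3]

0: W B3 → L0 miss [D]
1: W B3 → L0 hit [D]
2: R B3 → L0 hit [D]
3: R B5 → L2 miss [-]
4: R B5 → L2 hit [-]
5: R B1 → L1 miss [-]
6: W B1 → L1 hit [D]
7: W B1 → L1 hit [D]
8: R B1 → L1 hit [D]
9: R B4 → L1 miss wb→B1 [-]
10: R B5 → L2 hit [-]
11: R B3 → L0 hit [D]
12: R B3 → L0 hit [D]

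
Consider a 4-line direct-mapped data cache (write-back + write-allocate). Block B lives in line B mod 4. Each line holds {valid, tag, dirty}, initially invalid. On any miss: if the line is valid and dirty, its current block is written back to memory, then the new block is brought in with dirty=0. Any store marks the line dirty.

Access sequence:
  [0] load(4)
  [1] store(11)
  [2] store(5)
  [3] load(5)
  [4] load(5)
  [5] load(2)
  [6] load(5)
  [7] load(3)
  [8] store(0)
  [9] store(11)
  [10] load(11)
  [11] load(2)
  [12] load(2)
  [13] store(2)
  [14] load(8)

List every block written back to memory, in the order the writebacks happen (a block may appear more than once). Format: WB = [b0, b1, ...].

0: R B4 → L0 miss [-]
1: W B11 → L3 miss [D]
2: W B5 → L1 miss [D]
3: R B5 → L1 hit [D]
4: R B5 → L1 hit [D]
5: R B2 → L2 miss [-]
6: R B5 → L1 hit [D]
7: R B3 → L3 miss wb→B11 [-]
8: W B0 → L0 miss [D]
9: W B11 → L3 miss [D]
10: R B11 → L3 hit [D]
11: R B2 → L2 hit [-]
12: R B2 → L2 hit [-]
13: W B2 → L2 hit [D]
14: R B8 → L0 miss wb→B0 [-]

WB = [11, 0]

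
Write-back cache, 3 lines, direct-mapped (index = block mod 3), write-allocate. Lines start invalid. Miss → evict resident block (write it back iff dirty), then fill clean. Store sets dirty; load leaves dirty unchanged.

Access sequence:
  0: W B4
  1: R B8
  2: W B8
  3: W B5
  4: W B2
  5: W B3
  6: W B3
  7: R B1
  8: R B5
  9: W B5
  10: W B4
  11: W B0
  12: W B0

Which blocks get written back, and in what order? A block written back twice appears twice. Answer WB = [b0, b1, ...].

  0 | W B4 → L1 miss [D]
  1 | R B8 → L2 miss [-]
  2 | W B8 → L2 hit [D]
  3 | W B5 → L2 miss wb→B8 [D]
  4 | W B2 → L2 miss wb→B5 [D]
  5 | W B3 → L0 miss [D]
  6 | W B3 → L0 hit [D]
  7 | R B1 → L1 miss wb→B4 [-]
  8 | R B5 → L2 miss wb→B2 [-]
  9 | W B5 → L2 hit [D]
  10 | W B4 → L1 miss [D]
  11 | W B0 → L0 miss wb→B3 [D]
  12 | W B0 → L0 hit [D]

WB = [8, 5, 4, 2, 3]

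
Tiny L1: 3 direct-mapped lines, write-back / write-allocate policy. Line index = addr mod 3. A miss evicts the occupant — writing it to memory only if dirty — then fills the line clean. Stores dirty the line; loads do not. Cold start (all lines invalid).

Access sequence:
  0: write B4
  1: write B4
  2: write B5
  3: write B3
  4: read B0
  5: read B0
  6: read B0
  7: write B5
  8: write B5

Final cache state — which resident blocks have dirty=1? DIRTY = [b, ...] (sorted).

DIRTY = [4, 5]

0: W B4 → L1 miss [D]
1: W B4 → L1 hit [D]
2: W B5 → L2 miss [D]
3: W B3 → L0 miss [D]
4: R B0 → L0 miss wb→B3 [-]
5: R B0 → L0 hit [-]
6: R B0 → L0 hit [-]
7: W B5 → L2 hit [D]
8: W B5 → L2 hit [D]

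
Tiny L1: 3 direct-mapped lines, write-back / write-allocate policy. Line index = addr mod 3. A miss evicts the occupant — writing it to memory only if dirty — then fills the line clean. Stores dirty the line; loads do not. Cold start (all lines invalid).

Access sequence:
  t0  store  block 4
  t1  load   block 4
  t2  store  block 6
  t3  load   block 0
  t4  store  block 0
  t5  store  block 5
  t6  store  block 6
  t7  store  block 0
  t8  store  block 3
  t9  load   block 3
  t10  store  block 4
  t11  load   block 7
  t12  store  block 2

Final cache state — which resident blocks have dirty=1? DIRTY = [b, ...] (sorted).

DIRTY = [2, 3]

0: W B4 → L1 miss [D]
1: R B4 → L1 hit [D]
2: W B6 → L0 miss [D]
3: R B0 → L0 miss wb→B6 [-]
4: W B0 → L0 hit [D]
5: W B5 → L2 miss [D]
6: W B6 → L0 miss wb→B0 [D]
7: W B0 → L0 miss wb→B6 [D]
8: W B3 → L0 miss wb→B0 [D]
9: R B3 → L0 hit [D]
10: W B4 → L1 hit [D]
11: R B7 → L1 miss wb→B4 [-]
12: W B2 → L2 miss wb→B5 [D]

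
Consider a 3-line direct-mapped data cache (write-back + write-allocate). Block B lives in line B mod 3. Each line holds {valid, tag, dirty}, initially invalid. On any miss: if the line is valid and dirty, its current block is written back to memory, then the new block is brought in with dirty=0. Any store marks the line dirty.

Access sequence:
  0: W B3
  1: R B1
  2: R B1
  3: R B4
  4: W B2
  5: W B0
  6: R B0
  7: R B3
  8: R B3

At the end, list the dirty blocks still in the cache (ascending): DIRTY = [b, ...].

DIRTY = [2]

  0 | W B3 → L0 miss [D]
  1 | R B1 → L1 miss [-]
  2 | R B1 → L1 hit [-]
  3 | R B4 → L1 miss [-]
  4 | W B2 → L2 miss [D]
  5 | W B0 → L0 miss wb→B3 [D]
  6 | R B0 → L0 hit [D]
  7 | R B3 → L0 miss wb→B0 [-]
  8 | R B3 → L0 hit [-]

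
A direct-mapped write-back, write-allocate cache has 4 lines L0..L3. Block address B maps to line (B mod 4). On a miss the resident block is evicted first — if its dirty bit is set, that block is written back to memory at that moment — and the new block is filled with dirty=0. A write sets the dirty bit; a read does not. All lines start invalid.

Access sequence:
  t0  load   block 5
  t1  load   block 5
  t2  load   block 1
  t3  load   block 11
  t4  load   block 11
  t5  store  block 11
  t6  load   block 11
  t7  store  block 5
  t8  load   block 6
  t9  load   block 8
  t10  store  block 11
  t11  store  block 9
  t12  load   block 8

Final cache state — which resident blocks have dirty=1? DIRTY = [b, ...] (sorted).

DIRTY = [9, 11]

0: R B5 -> L1 miss  d=-]
1: R B5 -> L1 hit  d=-]
2: R B1 -> L1 miss  d=-]
3: R B11 -> L3 miss  d=-]
4: R B11 -> L3 hit  d=-]
5: W B11 -> L3 hit  d=D]
6: R B11 -> L3 hit  d=D]
7: W B5 -> L1 miss  d=D]
8: R B6 -> L2 miss  d=-]
9: R B8 -> L0 miss  d=-]
10: W B11 -> L3 hit  d=D]
11: W B9 -> L1 miss wb->B5  d=D]
12: R B8 -> L0 hit  d=-]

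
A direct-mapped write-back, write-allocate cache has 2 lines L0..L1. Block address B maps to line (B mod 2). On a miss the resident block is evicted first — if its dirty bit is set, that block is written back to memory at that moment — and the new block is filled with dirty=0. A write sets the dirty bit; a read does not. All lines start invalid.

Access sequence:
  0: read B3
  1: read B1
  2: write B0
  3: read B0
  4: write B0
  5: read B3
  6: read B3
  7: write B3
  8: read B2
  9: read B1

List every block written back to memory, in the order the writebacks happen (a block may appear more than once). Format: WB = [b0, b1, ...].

0: R B3 → L1 miss [-]
1: R B1 → L1 miss [-]
2: W B0 → L0 miss [D]
3: R B0 → L0 hit [D]
4: W B0 → L0 hit [D]
5: R B3 → L1 miss [-]
6: R B3 → L1 hit [-]
7: W B3 → L1 hit [D]
8: R B2 → L0 miss wb→B0 [-]
9: R B1 → L1 miss wb→B3 [-]

WB = [0, 3]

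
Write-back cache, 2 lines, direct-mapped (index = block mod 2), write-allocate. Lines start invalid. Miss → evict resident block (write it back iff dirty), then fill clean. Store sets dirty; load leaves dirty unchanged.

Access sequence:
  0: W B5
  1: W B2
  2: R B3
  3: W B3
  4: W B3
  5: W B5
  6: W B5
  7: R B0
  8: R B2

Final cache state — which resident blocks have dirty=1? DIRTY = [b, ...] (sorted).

0: W B5 → L1 miss [D]
1: W B2 → L0 miss [D]
2: R B3 → L1 miss wb→B5 [-]
3: W B3 → L1 hit [D]
4: W B3 → L1 hit [D]
5: W B5 → L1 miss wb→B3 [D]
6: W B5 → L1 hit [D]
7: R B0 → L0 miss wb→B2 [-]
8: R B2 → L0 miss [-]

DIRTY = [5]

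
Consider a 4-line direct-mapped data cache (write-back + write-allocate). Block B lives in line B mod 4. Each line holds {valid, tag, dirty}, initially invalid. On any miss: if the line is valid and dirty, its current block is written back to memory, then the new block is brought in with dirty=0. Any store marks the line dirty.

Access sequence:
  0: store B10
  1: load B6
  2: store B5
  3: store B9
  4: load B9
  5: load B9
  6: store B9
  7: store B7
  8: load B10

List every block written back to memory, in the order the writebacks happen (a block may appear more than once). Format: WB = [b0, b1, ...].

WB = [10, 5]

0: W B10 → L2 miss [D]
1: R B6 → L2 miss wb→B10 [-]
2: W B5 → L1 miss [D]
3: W B9 → L1 miss wb→B5 [D]
4: R B9 → L1 hit [D]
5: R B9 → L1 hit [D]
6: W B9 → L1 hit [D]
7: W B7 → L3 miss [D]
8: R B10 → L2 miss [-]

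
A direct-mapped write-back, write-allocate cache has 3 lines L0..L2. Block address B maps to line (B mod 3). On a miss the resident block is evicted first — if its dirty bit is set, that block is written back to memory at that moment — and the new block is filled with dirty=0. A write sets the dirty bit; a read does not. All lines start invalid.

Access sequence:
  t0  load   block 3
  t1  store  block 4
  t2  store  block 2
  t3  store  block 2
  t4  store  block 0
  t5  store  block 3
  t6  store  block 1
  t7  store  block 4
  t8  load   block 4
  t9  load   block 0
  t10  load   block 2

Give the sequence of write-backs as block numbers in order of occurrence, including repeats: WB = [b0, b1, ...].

0: R B3 → L0 miss [-]
1: W B4 → L1 miss [D]
2: W B2 → L2 miss [D]
3: W B2 → L2 hit [D]
4: W B0 → L0 miss [D]
5: W B3 → L0 miss wb→B0 [D]
6: W B1 → L1 miss wb→B4 [D]
7: W B4 → L1 miss wb→B1 [D]
8: R B4 → L1 hit [D]
9: R B0 → L0 miss wb→B3 [-]
10: R B2 → L2 hit [D]

WB = [0, 4, 1, 3]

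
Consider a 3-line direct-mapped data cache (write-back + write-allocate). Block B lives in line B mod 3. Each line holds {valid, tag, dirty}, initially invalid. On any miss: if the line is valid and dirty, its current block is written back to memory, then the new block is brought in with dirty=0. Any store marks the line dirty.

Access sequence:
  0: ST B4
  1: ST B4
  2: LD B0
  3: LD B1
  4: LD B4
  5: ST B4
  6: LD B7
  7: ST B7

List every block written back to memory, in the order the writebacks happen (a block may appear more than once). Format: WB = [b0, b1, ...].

0: W B4 -> L1 miss  d=D]
1: W B4 -> L1 hit  d=D]
2: R B0 -> L0 miss  d=-]
3: R B1 -> L1 miss wb->B4  d=-]
4: R B4 -> L1 miss  d=-]
5: W B4 -> L1 hit  d=D]
6: R B7 -> L1 miss wb->B4  d=-]
7: W B7 -> L1 hit  d=D]

WB = [4, 4]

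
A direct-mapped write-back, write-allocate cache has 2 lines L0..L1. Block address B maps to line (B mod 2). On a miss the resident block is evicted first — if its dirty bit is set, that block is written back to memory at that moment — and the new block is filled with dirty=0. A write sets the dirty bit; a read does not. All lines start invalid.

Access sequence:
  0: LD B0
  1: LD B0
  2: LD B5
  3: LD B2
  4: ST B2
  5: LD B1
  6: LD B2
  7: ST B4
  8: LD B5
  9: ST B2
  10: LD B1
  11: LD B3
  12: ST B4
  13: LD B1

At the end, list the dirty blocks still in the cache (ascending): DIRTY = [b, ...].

DIRTY = [4]

0: R B0 -> L0 miss  d=-]
1: R B0 -> L0 hit  d=-]
2: R B5 -> L1 miss  d=-]
3: R B2 -> L0 miss  d=-]
4: W B2 -> L0 hit  d=D]
5: R B1 -> L1 miss  d=-]
6: R B2 -> L0 hit  d=D]
7: W B4 -> L0 miss wb->B2  d=D]
8: R B5 -> L1 miss  d=-]
9: W B2 -> L0 miss wb->B4  d=D]
10: R B1 -> L1 miss  d=-]
11: R B3 -> L1 miss  d=-]
12: W B4 -> L0 miss wb->B2  d=D]
13: R B1 -> L1 miss  d=-]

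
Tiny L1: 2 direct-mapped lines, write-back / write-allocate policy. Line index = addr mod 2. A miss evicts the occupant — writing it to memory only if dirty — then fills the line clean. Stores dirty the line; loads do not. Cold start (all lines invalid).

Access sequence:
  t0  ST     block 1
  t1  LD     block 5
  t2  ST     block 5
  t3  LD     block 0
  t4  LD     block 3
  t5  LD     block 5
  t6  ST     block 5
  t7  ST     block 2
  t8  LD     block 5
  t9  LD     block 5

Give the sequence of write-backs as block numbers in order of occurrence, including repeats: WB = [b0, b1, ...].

0: W B1 → L1 miss [D]
1: R B5 → L1 miss wb→B1 [-]
2: W B5 → L1 hit [D]
3: R B0 → L0 miss [-]
4: R B3 → L1 miss wb→B5 [-]
5: R B5 → L1 miss [-]
6: W B5 → L1 hit [D]
7: W B2 → L0 miss [D]
8: R B5 → L1 hit [D]
9: R B5 → L1 hit [D]

WB = [1, 5]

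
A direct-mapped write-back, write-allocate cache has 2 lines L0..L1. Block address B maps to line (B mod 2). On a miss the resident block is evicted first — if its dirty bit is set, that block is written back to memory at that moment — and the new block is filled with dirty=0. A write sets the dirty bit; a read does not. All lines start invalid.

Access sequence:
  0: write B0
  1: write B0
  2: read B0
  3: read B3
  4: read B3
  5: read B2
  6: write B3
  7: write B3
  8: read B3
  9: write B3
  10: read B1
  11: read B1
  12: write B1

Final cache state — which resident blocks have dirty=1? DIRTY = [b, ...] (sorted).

0: W B0 -> L0 miss  d=D]
1: W B0 -> L0 hit  d=D]
2: R B0 -> L0 hit  d=D]
3: R B3 -> L1 miss  d=-]
4: R B3 -> L1 hit  d=-]
5: R B2 -> L0 miss wb->B0  d=-]
6: W B3 -> L1 hit  d=D]
7: W B3 -> L1 hit  d=D]
8: R B3 -> L1 hit  d=D]
9: W B3 -> L1 hit  d=D]
10: R B1 -> L1 miss wb->B3  d=-]
11: R B1 -> L1 hit  d=-]
12: W B1 -> L1 hit  d=D]

DIRTY = [1]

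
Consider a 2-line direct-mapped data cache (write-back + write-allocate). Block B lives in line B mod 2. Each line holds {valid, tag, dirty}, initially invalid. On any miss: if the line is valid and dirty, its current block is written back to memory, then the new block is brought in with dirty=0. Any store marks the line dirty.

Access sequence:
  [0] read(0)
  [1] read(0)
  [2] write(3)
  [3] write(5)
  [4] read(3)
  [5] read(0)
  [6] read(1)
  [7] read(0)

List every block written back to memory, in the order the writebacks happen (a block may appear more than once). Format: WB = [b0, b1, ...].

WB = [3, 5]

0: R B0 → L0 miss [-]
1: R B0 → L0 hit [-]
2: W B3 → L1 miss [D]
3: W B5 → L1 miss wb→B3 [D]
4: R B3 → L1 miss wb→B5 [-]
5: R B0 → L0 hit [-]
6: R B1 → L1 miss [-]
7: R B0 → L0 hit [-]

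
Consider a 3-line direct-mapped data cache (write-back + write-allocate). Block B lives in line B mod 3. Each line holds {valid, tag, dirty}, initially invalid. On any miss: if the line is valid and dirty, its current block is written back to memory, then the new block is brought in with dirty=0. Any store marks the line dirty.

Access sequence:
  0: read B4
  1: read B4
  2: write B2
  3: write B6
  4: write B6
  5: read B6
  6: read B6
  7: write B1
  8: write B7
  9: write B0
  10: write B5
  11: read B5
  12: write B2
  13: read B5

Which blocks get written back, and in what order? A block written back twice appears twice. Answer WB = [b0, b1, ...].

WB = [1, 6, 2, 5, 2]

  0 | R B4 → L1 miss [-]
  1 | R B4 → L1 hit [-]
  2 | W B2 → L2 miss [D]
  3 | W B6 → L0 miss [D]
  4 | W B6 → L0 hit [D]
  5 | R B6 → L0 hit [D]
  6 | R B6 → L0 hit [D]
  7 | W B1 → L1 miss [D]
  8 | W B7 → L1 miss wb→B1 [D]
  9 | W B0 → L0 miss wb→B6 [D]
  10 | W B5 → L2 miss wb→B2 [D]
  11 | R B5 → L2 hit [D]
  12 | W B2 → L2 miss wb→B5 [D]
  13 | R B5 → L2 miss wb→B2 [-]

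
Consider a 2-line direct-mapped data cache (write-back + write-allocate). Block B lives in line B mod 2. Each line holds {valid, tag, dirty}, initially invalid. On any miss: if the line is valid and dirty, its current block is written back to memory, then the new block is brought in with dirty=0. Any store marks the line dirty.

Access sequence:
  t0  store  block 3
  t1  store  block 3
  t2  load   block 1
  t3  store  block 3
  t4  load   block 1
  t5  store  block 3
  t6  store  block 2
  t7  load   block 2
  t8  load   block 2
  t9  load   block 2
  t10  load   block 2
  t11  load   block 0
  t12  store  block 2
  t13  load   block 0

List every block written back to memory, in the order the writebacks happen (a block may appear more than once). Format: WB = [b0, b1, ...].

WB = [3, 3, 2, 2]

0: W B3 -> L1 miss  d=D]
1: W B3 -> L1 hit  d=D]
2: R B1 -> L1 miss wb->B3  d=-]
3: W B3 -> L1 miss  d=D]
4: R B1 -> L1 miss wb->B3  d=-]
5: W B3 -> L1 miss  d=D]
6: W B2 -> L0 miss  d=D]
7: R B2 -> L0 hit  d=D]
8: R B2 -> L0 hit  d=D]
9: R B2 -> L0 hit  d=D]
10: R B2 -> L0 hit  d=D]
11: R B0 -> L0 miss wb->B2  d=-]
12: W B2 -> L0 miss  d=D]
13: R B0 -> L0 miss wb->B2  d=-]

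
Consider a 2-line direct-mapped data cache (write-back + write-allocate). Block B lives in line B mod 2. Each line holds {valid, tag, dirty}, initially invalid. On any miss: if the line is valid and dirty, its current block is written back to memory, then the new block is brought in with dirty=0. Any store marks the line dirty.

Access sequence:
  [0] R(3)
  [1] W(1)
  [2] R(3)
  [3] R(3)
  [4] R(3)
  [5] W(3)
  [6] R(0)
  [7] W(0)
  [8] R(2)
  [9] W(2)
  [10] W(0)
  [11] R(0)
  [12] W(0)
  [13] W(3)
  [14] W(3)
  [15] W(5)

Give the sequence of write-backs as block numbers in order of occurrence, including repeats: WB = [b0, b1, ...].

WB = [1, 0, 2, 3]

0: R B3 -> L1 miss  d=-]
1: W B1 -> L1 miss  d=D]
2: R B3 -> L1 miss wb->B1  d=-]
3: R B3 -> L1 hit  d=-]
4: R B3 -> L1 hit  d=-]
5: W B3 -> L1 hit  d=D]
6: R B0 -> L0 miss  d=-]
7: W B0 -> L0 hit  d=D]
8: R B2 -> L0 miss wb->B0  d=-]
9: W B2 -> L0 hit  d=D]
10: W B0 -> L0 miss wb->B2  d=D]
11: R B0 -> L0 hit  d=D]
12: W B0 -> L0 hit  d=D]
13: W B3 -> L1 hit  d=D]
14: W B3 -> L1 hit  d=D]
15: W B5 -> L1 miss wb->B3  d=D]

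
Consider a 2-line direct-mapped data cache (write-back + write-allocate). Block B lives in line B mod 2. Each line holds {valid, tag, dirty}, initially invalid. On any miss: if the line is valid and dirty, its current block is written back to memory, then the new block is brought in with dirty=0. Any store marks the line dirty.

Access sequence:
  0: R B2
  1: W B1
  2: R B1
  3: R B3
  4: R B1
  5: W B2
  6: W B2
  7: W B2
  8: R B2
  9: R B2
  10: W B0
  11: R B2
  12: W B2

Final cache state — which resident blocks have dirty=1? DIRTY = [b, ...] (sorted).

0: R B2 → L0 miss [-]
1: W B1 → L1 miss [D]
2: R B1 → L1 hit [D]
3: R B3 → L1 miss wb→B1 [-]
4: R B1 → L1 miss [-]
5: W B2 → L0 hit [D]
6: W B2 → L0 hit [D]
7: W B2 → L0 hit [D]
8: R B2 → L0 hit [D]
9: R B2 → L0 hit [D]
10: W B0 → L0 miss wb→B2 [D]
11: R B2 → L0 miss wb→B0 [-]
12: W B2 → L0 hit [D]

DIRTY = [2]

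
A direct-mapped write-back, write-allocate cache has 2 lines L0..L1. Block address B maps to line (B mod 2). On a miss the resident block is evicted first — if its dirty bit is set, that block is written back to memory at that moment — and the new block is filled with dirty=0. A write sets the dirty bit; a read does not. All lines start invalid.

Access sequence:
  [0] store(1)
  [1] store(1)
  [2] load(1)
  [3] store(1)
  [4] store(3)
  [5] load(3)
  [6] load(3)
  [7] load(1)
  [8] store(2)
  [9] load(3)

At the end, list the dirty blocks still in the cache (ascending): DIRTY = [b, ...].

0: W B1 -> L1 miss  d=D]
1: W B1 -> L1 hit  d=D]
2: R B1 -> L1 hit  d=D]
3: W B1 -> L1 hit  d=D]
4: W B3 -> L1 miss wb->B1  d=D]
5: R B3 -> L1 hit  d=D]
6: R B3 -> L1 hit  d=D]
7: R B1 -> L1 miss wb->B3  d=-]
8: W B2 -> L0 miss  d=D]
9: R B3 -> L1 miss  d=-]

DIRTY = [2]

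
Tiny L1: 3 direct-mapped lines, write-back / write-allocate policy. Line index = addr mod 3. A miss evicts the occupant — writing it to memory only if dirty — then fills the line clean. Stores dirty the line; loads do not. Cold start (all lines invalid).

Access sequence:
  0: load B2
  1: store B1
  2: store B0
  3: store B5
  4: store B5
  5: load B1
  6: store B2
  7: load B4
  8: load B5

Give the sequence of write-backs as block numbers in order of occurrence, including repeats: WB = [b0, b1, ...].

0: R B2 -> L2 miss  d=-]
1: W B1 -> L1 miss  d=D]
2: W B0 -> L0 miss  d=D]
3: W B5 -> L2 miss  d=D]
4: W B5 -> L2 hit  d=D]
5: R B1 -> L1 hit  d=D]
6: W B2 -> L2 miss wb->B5  d=D]
7: R B4 -> L1 miss wb->B1  d=-]
8: R B5 -> L2 miss wb->B2  d=-]

WB = [5, 1, 2]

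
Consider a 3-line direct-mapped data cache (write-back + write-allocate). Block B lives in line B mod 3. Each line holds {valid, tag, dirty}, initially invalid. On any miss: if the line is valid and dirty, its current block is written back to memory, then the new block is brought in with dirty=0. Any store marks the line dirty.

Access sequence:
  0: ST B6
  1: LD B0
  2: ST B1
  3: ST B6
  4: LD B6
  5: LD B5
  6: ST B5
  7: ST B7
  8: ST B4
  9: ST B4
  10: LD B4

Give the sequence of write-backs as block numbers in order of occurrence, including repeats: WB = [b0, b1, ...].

WB = [6, 1, 7]

  0 | W B6 → L0 miss [D]
  1 | R B0 → L0 miss wb→B6 [-]
  2 | W B1 → L1 miss [D]
  3 | W B6 → L0 miss [D]
  4 | R B6 → L0 hit [D]
  5 | R B5 → L2 miss [-]
  6 | W B5 → L2 hit [D]
  7 | W B7 → L1 miss wb→B1 [D]
  8 | W B4 → L1 miss wb→B7 [D]
  9 | W B4 → L1 hit [D]
  10 | R B4 → L1 hit [D]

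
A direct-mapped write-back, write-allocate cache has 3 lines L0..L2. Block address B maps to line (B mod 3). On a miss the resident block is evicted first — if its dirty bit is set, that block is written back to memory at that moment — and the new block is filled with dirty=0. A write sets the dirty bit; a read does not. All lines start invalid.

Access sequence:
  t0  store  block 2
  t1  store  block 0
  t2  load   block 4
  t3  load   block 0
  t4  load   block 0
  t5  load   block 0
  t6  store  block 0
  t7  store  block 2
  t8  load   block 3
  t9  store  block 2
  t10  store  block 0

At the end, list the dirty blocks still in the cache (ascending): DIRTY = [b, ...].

DIRTY = [0, 2]

0: W B2 → L2 miss [D]
1: W B0 → L0 miss [D]
2: R B4 → L1 miss [-]
3: R B0 → L0 hit [D]
4: R B0 → L0 hit [D]
5: R B0 → L0 hit [D]
6: W B0 → L0 hit [D]
7: W B2 → L2 hit [D]
8: R B3 → L0 miss wb→B0 [-]
9: W B2 → L2 hit [D]
10: W B0 → L0 miss [D]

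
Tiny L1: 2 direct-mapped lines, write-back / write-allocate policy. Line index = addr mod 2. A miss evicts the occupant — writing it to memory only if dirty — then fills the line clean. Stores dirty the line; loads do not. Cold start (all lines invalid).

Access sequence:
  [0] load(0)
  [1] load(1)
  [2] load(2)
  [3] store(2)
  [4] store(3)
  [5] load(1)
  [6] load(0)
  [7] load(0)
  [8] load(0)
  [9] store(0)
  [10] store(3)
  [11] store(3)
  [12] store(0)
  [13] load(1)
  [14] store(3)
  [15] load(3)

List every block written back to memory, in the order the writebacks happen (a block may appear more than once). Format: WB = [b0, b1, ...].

0: R B0 -> L0 miss  d=-]
1: R B1 -> L1 miss  d=-]
2: R B2 -> L0 miss  d=-]
3: W B2 -> L0 hit  d=D]
4: W B3 -> L1 miss  d=D]
5: R B1 -> L1 miss wb->B3  d=-]
6: R B0 -> L0 miss wb->B2  d=-]
7: R B0 -> L0 hit  d=-]
8: R B0 -> L0 hit  d=-]
9: W B0 -> L0 hit  d=D]
10: W B3 -> L1 miss  d=D]
11: W B3 -> L1 hit  d=D]
12: W B0 -> L0 hit  d=D]
13: R B1 -> L1 miss wb->B3  d=-]
14: W B3 -> L1 miss  d=D]
15: R B3 -> L1 hit  d=D]

WB = [3, 2, 3]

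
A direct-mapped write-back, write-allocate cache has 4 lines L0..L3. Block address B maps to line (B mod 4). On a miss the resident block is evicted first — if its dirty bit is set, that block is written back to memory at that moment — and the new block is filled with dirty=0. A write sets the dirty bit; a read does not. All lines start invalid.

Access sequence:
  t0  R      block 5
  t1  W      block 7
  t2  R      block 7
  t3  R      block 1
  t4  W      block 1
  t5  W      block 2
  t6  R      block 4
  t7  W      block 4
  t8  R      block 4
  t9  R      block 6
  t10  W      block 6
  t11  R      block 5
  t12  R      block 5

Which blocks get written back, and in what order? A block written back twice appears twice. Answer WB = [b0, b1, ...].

  0 | R B5 → L1 miss [-]
  1 | W B7 → L3 miss [D]
  2 | R B7 → L3 hit [D]
  3 | R B1 → L1 miss [-]
  4 | W B1 → L1 hit [D]
  5 | W B2 → L2 miss [D]
  6 | R B4 → L0 miss [-]
  7 | W B4 → L0 hit [D]
  8 | R B4 → L0 hit [D]
  9 | R B6 → L2 miss wb→B2 [-]
  10 | W B6 → L2 hit [D]
  11 | R B5 → L1 miss wb→B1 [-]
  12 | R B5 → L1 hit [-]

WB = [2, 1]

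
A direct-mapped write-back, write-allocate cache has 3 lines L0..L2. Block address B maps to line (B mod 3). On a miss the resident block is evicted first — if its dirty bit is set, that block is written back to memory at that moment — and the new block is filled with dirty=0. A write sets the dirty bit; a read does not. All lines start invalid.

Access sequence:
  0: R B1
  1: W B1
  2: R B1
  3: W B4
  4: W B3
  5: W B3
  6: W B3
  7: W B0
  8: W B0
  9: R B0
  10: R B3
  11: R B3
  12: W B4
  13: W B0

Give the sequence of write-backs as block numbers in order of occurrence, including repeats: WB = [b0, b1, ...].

WB = [1, 3, 0]

0: R B1 → L1 miss [-]
1: W B1 → L1 hit [D]
2: R B1 → L1 hit [D]
3: W B4 → L1 miss wb→B1 [D]
4: W B3 → L0 miss [D]
5: W B3 → L0 hit [D]
6: W B3 → L0 hit [D]
7: W B0 → L0 miss wb→B3 [D]
8: W B0 → L0 hit [D]
9: R B0 → L0 hit [D]
10: R B3 → L0 miss wb→B0 [-]
11: R B3 → L0 hit [-]
12: W B4 → L1 hit [D]
13: W B0 → L0 miss [D]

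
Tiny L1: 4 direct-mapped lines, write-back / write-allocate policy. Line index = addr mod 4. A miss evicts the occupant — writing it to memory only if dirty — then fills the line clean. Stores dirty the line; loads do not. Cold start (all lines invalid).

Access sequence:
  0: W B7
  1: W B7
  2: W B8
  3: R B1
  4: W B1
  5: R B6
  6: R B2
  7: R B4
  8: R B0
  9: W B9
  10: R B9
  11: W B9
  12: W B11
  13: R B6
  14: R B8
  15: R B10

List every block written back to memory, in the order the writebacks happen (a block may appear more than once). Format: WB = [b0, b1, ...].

0: W B7 -> L3 miss  d=D]
1: W B7 -> L3 hit  d=D]
2: W B8 -> L0 miss  d=D]
3: R B1 -> L1 miss  d=-]
4: W B1 -> L1 hit  d=D]
5: R B6 -> L2 miss  d=-]
6: R B2 -> L2 miss  d=-]
7: R B4 -> L0 miss wb->B8  d=-]
8: R B0 -> L0 miss  d=-]
9: W B9 -> L1 miss wb->B1  d=D]
10: R B9 -> L1 hit  d=D]
11: W B9 -> L1 hit  d=D]
12: W B11 -> L3 miss wb->B7  d=D]
13: R B6 -> L2 miss  d=-]
14: R B8 -> L0 miss  d=-]
15: R B10 -> L2 miss  d=-]

WB = [8, 1, 7]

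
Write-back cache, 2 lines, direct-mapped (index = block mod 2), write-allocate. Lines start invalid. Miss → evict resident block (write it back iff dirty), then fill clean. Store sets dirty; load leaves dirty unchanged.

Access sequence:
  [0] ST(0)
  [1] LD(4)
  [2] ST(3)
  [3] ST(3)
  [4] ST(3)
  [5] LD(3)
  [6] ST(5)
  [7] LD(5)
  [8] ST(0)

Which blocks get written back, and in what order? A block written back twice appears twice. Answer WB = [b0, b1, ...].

  0 | W B0 → L0 miss [D]
  1 | R B4 → L0 miss wb→B0 [-]
  2 | W B3 → L1 miss [D]
  3 | W B3 → L1 hit [D]
  4 | W B3 → L1 hit [D]
  5 | R B3 → L1 hit [D]
  6 | W B5 → L1 miss wb→B3 [D]
  7 | R B5 → L1 hit [D]
  8 | W B0 → L0 miss [D]

WB = [0, 3]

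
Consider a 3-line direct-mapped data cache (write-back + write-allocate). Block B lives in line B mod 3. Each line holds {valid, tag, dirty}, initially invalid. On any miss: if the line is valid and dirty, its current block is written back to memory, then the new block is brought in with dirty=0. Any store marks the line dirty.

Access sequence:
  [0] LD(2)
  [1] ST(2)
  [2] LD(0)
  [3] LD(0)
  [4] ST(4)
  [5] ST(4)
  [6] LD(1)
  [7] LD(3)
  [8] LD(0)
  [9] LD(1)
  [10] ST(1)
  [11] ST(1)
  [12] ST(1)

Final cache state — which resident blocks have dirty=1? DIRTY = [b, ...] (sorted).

DIRTY = [1, 2]

0: R B2 → L2 miss [-]
1: W B2 → L2 hit [D]
2: R B0 → L0 miss [-]
3: R B0 → L0 hit [-]
4: W B4 → L1 miss [D]
5: W B4 → L1 hit [D]
6: R B1 → L1 miss wb→B4 [-]
7: R B3 → L0 miss [-]
8: R B0 → L0 miss [-]
9: R B1 → L1 hit [-]
10: W B1 → L1 hit [D]
11: W B1 → L1 hit [D]
12: W B1 → L1 hit [D]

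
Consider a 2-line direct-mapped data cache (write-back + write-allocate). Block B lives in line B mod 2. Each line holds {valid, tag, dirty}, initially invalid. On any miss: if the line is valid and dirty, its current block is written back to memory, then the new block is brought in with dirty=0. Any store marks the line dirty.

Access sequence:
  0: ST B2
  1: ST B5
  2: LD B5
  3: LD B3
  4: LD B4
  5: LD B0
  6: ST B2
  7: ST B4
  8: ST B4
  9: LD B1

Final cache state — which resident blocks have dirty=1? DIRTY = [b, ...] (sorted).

DIRTY = [4]

0: W B2 → L0 miss [D]
1: W B5 → L1 miss [D]
2: R B5 → L1 hit [D]
3: R B3 → L1 miss wb→B5 [-]
4: R B4 → L0 miss wb→B2 [-]
5: R B0 → L0 miss [-]
6: W B2 → L0 miss [D]
7: W B4 → L0 miss wb→B2 [D]
8: W B4 → L0 hit [D]
9: R B1 → L1 miss [-]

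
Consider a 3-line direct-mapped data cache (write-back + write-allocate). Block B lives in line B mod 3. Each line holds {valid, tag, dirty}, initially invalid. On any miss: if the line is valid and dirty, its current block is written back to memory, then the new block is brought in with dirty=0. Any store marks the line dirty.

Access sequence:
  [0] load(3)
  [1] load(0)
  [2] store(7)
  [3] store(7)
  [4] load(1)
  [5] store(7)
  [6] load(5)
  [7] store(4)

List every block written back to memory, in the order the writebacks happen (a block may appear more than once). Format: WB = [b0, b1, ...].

0: R B3 -> L0 miss  d=-]
1: R B0 -> L0 miss  d=-]
2: W B7 -> L1 miss  d=D]
3: W B7 -> L1 hit  d=D]
4: R B1 -> L1 miss wb->B7  d=-]
5: W B7 -> L1 miss  d=D]
6: R B5 -> L2 miss  d=-]
7: W B4 -> L1 miss wb->B7  d=D]

WB = [7, 7]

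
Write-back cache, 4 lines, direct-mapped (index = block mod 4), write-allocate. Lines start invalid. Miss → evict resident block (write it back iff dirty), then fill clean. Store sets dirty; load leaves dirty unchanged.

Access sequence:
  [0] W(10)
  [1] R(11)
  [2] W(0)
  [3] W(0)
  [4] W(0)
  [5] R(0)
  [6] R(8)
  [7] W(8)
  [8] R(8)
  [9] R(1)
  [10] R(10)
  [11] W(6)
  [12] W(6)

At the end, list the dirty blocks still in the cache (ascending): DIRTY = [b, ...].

0: W B10 → L2 miss [D]
1: R B11 → L3 miss [-]
2: W B0 → L0 miss [D]
3: W B0 → L0 hit [D]
4: W B0 → L0 hit [D]
5: R B0 → L0 hit [D]
6: R B8 → L0 miss wb→B0 [-]
7: W B8 → L0 hit [D]
8: R B8 → L0 hit [D]
9: R B1 → L1 miss [-]
10: R B10 → L2 hit [D]
11: W B6 → L2 miss wb→B10 [D]
12: W B6 → L2 hit [D]

DIRTY = [6, 8]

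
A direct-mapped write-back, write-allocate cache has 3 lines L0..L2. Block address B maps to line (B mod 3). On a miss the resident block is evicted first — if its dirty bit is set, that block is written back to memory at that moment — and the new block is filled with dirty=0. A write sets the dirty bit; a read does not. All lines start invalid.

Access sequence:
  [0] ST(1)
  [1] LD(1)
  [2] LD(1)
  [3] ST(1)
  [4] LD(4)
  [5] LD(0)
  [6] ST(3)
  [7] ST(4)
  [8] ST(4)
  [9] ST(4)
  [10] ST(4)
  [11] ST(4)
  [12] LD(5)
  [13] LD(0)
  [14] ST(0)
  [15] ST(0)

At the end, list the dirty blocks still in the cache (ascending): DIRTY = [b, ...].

DIRTY = [0, 4]

0: W B1 -> L1 miss  d=D]
1: R B1 -> L1 hit  d=D]
2: R B1 -> L1 hit  d=D]
3: W B1 -> L1 hit  d=D]
4: R B4 -> L1 miss wb->B1  d=-]
5: R B0 -> L0 miss  d=-]
6: W B3 -> L0 miss  d=D]
7: W B4 -> L1 hit  d=D]
8: W B4 -> L1 hit  d=D]
9: W B4 -> L1 hit  d=D]
10: W B4 -> L1 hit  d=D]
11: W B4 -> L1 hit  d=D]
12: R B5 -> L2 miss  d=-]
13: R B0 -> L0 miss wb->B3  d=-]
14: W B0 -> L0 hit  d=D]
15: W B0 -> L0 hit  d=D]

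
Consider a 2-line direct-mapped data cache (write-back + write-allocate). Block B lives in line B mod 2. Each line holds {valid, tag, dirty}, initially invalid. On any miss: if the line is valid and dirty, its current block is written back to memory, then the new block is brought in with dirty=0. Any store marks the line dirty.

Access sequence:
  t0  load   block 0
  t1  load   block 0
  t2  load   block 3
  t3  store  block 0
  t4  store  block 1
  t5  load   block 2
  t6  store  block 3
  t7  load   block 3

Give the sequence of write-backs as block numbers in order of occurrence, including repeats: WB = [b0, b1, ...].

  0 | R B0 → L0 miss [-]
  1 | R B0 → L0 hit [-]
  2 | R B3 → L1 miss [-]
  3 | W B0 → L0 hit [D]
  4 | W B1 → L1 miss [D]
  5 | R B2 → L0 miss wb→B0 [-]
  6 | W B3 → L1 miss wb→B1 [D]
  7 | R B3 → L1 hit [D]

WB = [0, 1]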